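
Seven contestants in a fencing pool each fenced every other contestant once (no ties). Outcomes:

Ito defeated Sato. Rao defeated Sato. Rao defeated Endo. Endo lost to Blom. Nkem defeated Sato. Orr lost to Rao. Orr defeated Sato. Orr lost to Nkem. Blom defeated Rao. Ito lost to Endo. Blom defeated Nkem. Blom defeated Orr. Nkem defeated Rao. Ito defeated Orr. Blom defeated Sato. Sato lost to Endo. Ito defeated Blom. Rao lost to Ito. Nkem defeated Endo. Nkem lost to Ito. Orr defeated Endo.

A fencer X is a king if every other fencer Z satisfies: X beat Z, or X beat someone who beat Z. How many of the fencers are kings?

3

Sato cannot reach Ito, Blom, Endo, Nkem, Rao, Orr in two steps.
Ito reaches everyone (king).
Blom reaches everyone (king).
Endo reaches everyone (king).
Nkem cannot reach Blom in two steps.
Rao cannot reach Blom, Nkem in two steps.
Orr cannot reach Blom, Nkem, Rao in two steps.
Kings: Ito, Blom, Endo — 3.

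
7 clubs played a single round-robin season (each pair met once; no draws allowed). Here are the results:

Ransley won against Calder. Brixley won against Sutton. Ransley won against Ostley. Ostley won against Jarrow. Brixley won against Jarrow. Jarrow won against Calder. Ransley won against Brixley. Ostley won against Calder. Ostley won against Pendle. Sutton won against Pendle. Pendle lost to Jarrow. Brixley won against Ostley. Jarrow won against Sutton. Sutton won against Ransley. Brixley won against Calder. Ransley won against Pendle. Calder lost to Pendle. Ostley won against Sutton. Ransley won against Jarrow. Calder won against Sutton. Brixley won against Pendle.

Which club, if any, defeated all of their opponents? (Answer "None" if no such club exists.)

Highest win total is Ransley with 5 (out of 6 possible).
Ransley lost to Sutton, so no club went undefeated.

None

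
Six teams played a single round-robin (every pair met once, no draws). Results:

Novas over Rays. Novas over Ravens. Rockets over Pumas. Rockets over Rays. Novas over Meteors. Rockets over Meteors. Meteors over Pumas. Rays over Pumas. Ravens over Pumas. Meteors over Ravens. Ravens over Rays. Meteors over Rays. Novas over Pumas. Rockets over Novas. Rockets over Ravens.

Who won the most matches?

Win totals: Pumas 0, Rockets 5, Novas 4, Ravens 2, Rays 1, Meteors 3.
Rockets leads with 5 wins (next highest: 4).

Rockets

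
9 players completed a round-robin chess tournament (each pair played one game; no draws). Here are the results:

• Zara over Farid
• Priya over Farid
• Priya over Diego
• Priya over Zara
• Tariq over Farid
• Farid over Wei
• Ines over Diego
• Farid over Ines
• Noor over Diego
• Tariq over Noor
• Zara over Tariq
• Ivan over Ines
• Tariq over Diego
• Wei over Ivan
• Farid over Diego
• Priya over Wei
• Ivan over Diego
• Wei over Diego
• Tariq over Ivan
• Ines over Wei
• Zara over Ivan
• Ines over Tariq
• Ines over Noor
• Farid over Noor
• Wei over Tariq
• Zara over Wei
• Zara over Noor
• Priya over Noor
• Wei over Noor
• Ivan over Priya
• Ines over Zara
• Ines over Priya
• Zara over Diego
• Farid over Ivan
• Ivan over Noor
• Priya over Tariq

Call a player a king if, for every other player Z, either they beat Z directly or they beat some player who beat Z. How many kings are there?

Tariq cannot reach Zara in two steps.
Diego cannot reach Tariq, Wei, Ivan, Priya, Zara, Farid, Ines, Noor in two steps.
Wei cannot reach Zara in two steps.
Ivan reaches everyone (king).
Priya reaches everyone (king).
Zara reaches everyone (king).
Farid reaches everyone (king).
Ines reaches everyone (king).
Noor cannot reach Tariq, Wei, Ivan, Priya, Zara, Farid, Ines in two steps.
Kings: Ivan, Priya, Zara, Farid, Ines — 5.

5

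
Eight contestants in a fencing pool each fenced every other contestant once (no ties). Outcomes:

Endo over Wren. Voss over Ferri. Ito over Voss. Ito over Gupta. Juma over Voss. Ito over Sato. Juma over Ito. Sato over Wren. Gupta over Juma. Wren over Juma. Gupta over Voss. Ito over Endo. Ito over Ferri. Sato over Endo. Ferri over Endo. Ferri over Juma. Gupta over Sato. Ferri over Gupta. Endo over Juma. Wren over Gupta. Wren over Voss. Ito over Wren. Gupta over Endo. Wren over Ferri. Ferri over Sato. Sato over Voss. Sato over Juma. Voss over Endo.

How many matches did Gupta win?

4

Gupta's results: beat Voss, Endo, Juma, Sato; lost to Ito, Wren, Ferri.
That is 4 wins.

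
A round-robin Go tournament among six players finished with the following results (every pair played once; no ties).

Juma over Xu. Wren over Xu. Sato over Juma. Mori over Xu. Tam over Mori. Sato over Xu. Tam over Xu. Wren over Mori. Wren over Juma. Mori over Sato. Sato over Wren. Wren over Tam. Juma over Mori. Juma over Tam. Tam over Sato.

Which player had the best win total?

Wren

Win totals: Tam 3, Xu 0, Sato 3, Juma 3, Mori 2, Wren 4.
Wren leads with 4 wins (next highest: 3).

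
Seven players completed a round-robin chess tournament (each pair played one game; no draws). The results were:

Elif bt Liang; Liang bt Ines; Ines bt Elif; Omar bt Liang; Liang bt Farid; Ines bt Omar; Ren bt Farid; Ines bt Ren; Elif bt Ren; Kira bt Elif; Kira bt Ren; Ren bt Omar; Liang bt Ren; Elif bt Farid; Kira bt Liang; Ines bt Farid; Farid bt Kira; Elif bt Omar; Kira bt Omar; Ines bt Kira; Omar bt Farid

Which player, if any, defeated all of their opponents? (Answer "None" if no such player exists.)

None

Highest win total is Ines with 5 (out of 6 possible).
Ines lost to Liang, so no player went undefeated.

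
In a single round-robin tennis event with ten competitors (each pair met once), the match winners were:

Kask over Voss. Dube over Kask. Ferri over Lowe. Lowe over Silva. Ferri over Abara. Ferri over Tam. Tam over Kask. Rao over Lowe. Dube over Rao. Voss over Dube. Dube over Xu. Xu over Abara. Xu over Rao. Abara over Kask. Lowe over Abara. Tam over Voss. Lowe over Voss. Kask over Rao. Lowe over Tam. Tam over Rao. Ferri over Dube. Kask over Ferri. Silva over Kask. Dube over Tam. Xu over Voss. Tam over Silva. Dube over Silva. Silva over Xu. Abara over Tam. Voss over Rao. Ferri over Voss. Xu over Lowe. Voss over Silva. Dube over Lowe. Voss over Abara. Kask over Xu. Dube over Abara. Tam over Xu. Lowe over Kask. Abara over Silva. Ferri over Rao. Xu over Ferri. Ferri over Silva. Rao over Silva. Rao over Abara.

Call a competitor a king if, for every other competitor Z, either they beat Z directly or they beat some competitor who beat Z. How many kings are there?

Rao cannot reach Dube, Ferri in two steps.
Tam reaches everyone (king).
Dube reaches everyone (king).
Silva cannot reach Tam, Dube in two steps.
Voss cannot reach Ferri in two steps.
Kask reaches everyone (king).
Abara cannot reach Dube, Lowe in two steps.
Lowe reaches everyone (king).
Xu reaches everyone (king).
Ferri reaches everyone (king).
Kings: Tam, Dube, Kask, Lowe, Xu, Ferri — 6.

6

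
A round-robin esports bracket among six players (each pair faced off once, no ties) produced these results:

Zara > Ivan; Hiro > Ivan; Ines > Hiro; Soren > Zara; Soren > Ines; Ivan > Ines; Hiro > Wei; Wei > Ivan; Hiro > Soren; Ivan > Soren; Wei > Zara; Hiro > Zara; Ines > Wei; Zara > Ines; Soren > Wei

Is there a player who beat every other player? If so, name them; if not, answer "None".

Highest win total is Hiro with 4 (out of 5 possible).
Hiro lost to Ines, so no player went undefeated.

None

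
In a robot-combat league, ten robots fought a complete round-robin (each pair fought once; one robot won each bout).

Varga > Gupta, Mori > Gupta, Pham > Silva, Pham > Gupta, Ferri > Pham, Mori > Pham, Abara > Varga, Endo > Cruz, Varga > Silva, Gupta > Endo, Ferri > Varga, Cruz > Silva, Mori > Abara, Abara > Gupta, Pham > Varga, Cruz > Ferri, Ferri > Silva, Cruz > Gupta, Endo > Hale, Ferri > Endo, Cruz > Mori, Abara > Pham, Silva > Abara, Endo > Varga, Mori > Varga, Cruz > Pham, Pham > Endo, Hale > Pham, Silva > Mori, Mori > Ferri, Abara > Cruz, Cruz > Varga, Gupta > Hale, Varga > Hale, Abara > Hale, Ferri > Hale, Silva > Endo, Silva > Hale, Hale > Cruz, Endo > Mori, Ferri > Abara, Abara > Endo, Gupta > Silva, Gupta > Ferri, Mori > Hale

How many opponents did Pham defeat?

Pham's results: beat Endo, Varga, Gupta, Silva; lost to Abara, Hale, Ferri, Cruz, Mori.
That is 4 wins.

4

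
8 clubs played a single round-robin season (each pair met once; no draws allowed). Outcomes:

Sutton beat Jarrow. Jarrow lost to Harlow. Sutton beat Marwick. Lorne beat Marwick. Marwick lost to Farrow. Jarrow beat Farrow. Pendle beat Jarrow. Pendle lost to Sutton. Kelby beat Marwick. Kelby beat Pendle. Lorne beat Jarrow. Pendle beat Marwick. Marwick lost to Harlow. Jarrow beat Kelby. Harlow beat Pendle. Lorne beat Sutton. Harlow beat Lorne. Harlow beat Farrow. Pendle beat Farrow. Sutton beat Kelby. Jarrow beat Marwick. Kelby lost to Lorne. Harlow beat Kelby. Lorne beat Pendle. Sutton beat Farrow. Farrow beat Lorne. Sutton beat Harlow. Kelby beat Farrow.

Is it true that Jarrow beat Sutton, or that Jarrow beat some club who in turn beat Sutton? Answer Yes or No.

No

Jarrow did not beat Sutton directly.
Jarrow beat Kelby, Farrow, Marwick, but each of them lost to Sutton. No two-step path.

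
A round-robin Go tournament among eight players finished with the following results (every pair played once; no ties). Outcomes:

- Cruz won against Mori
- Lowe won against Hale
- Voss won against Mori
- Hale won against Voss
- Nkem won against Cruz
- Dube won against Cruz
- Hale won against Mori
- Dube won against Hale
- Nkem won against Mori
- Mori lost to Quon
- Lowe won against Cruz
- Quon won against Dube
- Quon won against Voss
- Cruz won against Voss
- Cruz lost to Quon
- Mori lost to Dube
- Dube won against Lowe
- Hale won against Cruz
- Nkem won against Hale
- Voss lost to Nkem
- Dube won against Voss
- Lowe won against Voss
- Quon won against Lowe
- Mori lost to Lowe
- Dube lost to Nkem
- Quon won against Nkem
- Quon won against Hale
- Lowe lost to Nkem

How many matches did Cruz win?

2

Cruz's results: beat Mori, Voss; lost to Quon, Dube, Hale, Lowe, Nkem.
That is 2 wins.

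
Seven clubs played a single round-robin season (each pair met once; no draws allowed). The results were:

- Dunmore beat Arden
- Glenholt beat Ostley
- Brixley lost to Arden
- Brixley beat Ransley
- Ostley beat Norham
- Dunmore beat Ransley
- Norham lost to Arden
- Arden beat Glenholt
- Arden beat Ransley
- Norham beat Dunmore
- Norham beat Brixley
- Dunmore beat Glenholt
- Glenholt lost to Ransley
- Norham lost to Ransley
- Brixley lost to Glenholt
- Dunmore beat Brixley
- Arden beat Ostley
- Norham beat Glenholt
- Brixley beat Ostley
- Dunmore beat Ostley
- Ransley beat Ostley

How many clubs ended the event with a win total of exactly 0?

0

Win totals: Arden 5, Dunmore 5, Brixley 2, Ostley 1, Norham 3, Ransley 3, Glenholt 2.
No club has exactly 0 wins.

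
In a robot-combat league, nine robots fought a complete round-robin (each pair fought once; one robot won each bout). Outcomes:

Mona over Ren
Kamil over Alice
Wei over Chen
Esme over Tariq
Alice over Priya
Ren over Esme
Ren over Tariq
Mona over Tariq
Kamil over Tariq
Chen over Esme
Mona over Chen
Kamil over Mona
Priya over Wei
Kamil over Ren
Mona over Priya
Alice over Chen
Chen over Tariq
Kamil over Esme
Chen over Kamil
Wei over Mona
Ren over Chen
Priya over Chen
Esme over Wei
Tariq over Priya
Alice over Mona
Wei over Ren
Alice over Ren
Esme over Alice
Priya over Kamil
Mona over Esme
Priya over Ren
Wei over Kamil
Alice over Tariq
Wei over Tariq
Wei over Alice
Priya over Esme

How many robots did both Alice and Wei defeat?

Alice beat: Ren, Chen, Mona, Priya, Tariq.
Wei beat: Ren, Alice, Kamil, Chen, Mona, Tariq.
Both beat: Ren, Chen, Mona, Tariq — 4.

4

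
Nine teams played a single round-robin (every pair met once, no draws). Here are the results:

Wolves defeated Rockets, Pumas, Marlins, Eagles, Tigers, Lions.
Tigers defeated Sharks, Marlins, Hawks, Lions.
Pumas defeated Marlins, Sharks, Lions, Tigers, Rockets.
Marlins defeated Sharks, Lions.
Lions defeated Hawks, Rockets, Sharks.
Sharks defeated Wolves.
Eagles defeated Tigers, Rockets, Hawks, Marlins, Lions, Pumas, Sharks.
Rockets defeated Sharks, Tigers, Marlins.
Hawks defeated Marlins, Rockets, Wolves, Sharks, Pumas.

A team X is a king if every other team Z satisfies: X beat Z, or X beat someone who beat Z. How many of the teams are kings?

3

Eagles reaches everyone (king).
Sharks cannot reach Hawks in two steps.
Pumas cannot reach Eagles in two steps.
Rockets cannot reach Eagles, Pumas in two steps.
Lions cannot reach Eagles in two steps.
Wolves reaches everyone (king).
Hawks reaches everyone (king).
Marlins cannot reach Eagles, Pumas, Tigers in two steps.
Tigers cannot reach Eagles in two steps.
Kings: Eagles, Wolves, Hawks — 3.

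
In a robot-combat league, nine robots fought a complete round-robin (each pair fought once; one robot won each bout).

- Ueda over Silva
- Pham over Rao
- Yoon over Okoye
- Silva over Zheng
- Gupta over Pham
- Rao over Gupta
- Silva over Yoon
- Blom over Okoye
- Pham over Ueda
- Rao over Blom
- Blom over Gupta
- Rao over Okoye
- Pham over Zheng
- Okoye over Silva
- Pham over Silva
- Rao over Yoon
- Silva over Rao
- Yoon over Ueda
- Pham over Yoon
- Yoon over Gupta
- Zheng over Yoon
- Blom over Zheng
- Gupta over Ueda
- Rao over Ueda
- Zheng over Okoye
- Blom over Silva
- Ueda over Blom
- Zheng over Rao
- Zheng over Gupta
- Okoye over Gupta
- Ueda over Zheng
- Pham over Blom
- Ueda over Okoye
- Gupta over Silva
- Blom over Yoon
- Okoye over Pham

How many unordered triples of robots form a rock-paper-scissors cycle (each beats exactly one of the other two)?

Win totals: Yoon 3, Okoye 3, Rao 5, Ueda 4, Zheng 4, Blom 5, Pham 6, Silva 3, Gupta 3.
A robot with w wins dominates both others in C(w,2) triples; summing gives 3 + 3 + 10 + 6 + 6 + 10 + 15 + 3 + 3 = 59 transitive triples.
Total triples C(9,3) = 84, so cyclic triples = 84 − 59 = 25.

25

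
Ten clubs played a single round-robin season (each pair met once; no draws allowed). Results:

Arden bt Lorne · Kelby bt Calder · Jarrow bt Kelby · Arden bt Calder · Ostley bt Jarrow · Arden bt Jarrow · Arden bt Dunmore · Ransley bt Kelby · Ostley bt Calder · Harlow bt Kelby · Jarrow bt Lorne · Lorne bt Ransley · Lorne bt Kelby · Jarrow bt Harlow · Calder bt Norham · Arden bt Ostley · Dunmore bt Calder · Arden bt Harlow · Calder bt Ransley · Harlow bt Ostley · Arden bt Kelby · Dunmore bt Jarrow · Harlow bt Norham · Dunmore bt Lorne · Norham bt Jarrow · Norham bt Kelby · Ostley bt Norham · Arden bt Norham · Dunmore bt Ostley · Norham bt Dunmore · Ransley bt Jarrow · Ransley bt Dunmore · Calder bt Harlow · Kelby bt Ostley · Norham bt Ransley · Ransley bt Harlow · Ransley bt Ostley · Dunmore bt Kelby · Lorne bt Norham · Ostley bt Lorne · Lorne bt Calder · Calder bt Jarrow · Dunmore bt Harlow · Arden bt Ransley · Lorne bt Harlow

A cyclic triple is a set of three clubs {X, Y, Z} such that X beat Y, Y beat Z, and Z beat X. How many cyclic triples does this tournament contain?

Win totals: Jarrow 3, Lorne 5, Harlow 3, Kelby 2, Dunmore 6, Ransley 5, Arden 9, Norham 4, Ostley 4, Calder 4.
A club with w wins dominates both others in C(w,2) triples; summing gives 3 + 10 + 3 + 1 + 15 + 10 + 36 + 6 + 6 + 6 = 96 transitive triples.
Total triples C(10,3) = 120, so cyclic triples = 120 − 96 = 24.

24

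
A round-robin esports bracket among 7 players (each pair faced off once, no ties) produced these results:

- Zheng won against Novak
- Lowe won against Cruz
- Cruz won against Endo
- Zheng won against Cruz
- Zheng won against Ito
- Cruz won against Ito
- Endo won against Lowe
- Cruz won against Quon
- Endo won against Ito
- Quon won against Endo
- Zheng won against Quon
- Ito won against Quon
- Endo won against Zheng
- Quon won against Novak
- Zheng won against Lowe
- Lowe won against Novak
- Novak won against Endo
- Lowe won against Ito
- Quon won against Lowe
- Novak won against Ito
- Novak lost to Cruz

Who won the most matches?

Win totals: Endo 3, Zheng 5, Cruz 4, Lowe 3, Ito 1, Novak 2, Quon 3.
Zheng leads with 5 wins (next highest: 4).

Zheng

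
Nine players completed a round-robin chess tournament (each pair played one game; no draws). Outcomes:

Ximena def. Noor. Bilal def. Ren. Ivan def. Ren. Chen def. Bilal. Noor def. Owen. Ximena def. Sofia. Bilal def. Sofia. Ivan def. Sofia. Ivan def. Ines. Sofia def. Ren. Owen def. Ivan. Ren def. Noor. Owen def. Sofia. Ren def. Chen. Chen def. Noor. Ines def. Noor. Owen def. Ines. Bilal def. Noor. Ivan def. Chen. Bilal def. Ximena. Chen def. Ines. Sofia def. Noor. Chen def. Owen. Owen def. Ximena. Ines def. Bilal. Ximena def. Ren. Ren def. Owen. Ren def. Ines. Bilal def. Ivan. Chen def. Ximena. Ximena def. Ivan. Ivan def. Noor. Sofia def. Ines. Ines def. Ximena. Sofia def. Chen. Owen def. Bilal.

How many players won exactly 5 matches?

Win totals: Owen 5, Ines 3, Ren 4, Sofia 4, Chen 5, Bilal 5, Ximena 4, Ivan 5, Noor 1.
Exactly 5: Owen, Chen, Bilal, Ivan — 4 players.

4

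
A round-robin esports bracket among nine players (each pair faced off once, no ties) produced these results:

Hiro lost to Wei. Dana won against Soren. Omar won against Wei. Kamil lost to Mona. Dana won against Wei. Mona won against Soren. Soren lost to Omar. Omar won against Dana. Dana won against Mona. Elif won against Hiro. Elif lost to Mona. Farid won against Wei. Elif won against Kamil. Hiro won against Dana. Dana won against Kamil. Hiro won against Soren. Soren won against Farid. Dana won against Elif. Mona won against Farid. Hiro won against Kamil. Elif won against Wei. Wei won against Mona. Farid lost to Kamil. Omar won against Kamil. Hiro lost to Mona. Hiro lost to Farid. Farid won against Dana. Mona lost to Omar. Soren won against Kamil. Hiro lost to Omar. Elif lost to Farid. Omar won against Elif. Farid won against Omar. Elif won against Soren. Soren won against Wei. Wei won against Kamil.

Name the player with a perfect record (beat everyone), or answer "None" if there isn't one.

Highest win total is Omar with 7 (out of 8 possible).
Omar lost to Farid, so no player went undefeated.

None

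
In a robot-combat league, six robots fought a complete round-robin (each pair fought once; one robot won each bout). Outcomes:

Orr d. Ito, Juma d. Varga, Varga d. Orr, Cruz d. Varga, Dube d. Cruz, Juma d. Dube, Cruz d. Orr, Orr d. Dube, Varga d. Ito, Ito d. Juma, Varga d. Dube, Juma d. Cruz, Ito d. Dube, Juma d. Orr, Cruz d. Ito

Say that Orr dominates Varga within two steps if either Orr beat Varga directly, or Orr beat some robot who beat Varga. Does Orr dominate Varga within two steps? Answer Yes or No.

Orr did not beat Varga directly.
Orr beat Ito, Dube, but each of them lost to Varga. No two-step path.

No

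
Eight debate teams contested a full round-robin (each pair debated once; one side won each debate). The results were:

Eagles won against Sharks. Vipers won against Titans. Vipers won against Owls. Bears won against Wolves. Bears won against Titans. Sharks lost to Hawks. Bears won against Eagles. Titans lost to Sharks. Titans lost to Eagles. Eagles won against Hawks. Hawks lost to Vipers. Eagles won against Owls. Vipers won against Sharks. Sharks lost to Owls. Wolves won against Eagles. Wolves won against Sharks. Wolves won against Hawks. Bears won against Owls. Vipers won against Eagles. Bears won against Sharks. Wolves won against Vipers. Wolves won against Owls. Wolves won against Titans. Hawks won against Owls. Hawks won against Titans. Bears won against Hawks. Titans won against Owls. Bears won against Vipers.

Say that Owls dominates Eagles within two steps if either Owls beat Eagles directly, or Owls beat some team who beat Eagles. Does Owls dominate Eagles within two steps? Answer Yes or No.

Owls did not beat Eagles directly.
Owls beat Sharks, but each of them lost to Eagles. No two-step path.

No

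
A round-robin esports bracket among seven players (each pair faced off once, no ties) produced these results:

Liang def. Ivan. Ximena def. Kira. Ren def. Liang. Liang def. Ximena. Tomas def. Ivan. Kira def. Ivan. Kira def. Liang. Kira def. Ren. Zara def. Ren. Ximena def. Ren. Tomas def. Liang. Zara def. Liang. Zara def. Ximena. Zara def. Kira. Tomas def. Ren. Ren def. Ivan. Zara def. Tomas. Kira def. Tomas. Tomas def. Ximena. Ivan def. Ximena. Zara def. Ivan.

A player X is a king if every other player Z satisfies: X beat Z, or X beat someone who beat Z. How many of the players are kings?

Liang cannot reach Zara, Tomas in two steps.
Zara reaches everyone (king).
Ren cannot reach Zara, Tomas, Kira in two steps.
Ivan cannot reach Liang, Zara, Tomas in two steps.
Tomas cannot reach Zara in two steps.
Kira cannot reach Zara in two steps.
Ximena cannot reach Zara in two steps.
Kings: Zara — 1.

1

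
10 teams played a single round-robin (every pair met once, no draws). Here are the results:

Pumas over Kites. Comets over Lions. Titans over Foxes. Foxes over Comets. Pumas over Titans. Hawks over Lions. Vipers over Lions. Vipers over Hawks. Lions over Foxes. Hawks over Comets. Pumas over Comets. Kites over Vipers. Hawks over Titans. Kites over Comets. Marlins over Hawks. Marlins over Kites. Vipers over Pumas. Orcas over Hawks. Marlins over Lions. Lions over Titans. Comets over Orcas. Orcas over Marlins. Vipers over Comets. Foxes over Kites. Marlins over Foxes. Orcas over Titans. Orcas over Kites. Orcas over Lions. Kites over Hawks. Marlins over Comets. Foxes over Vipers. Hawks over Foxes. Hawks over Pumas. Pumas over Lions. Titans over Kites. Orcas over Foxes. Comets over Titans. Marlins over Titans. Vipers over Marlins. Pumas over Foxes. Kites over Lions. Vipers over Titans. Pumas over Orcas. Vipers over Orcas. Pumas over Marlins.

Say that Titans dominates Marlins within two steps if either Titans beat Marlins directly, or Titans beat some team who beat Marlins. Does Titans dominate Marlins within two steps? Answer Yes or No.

Titans did not beat Marlins directly.
Titans beat Foxes, Kites, but each of them lost to Marlins. No two-step path.

No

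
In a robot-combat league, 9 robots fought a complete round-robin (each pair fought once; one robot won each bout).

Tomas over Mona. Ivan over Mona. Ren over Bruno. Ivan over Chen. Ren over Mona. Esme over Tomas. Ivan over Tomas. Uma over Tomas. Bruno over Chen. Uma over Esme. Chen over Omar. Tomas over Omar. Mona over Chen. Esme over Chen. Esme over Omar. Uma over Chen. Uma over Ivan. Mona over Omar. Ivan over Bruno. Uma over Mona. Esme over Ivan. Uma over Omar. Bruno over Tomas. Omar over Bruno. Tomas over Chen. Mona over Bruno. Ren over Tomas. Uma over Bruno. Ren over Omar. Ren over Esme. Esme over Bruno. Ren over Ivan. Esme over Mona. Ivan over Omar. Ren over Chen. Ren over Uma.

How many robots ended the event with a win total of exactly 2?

Win totals: Ren 8, Chen 1, Tomas 3, Omar 1, Mona 3, Ivan 5, Bruno 2, Uma 7, Esme 6.
Exactly 2: Bruno — 1 robot.

1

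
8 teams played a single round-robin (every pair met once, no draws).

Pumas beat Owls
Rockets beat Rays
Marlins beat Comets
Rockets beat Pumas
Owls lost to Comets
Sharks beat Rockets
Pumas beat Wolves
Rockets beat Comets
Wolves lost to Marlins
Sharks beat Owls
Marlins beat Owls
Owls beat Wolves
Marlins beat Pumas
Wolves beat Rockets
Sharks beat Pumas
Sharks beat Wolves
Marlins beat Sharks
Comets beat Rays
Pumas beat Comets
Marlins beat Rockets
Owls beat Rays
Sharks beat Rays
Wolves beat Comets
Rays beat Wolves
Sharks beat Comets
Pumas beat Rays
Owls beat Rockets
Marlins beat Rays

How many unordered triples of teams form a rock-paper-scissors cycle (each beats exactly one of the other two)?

Win totals: Owls 3, Sharks 6, Pumas 4, Wolves 2, Comets 2, Rockets 3, Rays 1, Marlins 7.
A team with w wins dominates both others in C(w,2) triples; summing gives 3 + 15 + 6 + 1 + 1 + 3 + 0 + 21 = 50 transitive triples.
Total triples C(8,3) = 56, so cyclic triples = 56 − 50 = 6.

6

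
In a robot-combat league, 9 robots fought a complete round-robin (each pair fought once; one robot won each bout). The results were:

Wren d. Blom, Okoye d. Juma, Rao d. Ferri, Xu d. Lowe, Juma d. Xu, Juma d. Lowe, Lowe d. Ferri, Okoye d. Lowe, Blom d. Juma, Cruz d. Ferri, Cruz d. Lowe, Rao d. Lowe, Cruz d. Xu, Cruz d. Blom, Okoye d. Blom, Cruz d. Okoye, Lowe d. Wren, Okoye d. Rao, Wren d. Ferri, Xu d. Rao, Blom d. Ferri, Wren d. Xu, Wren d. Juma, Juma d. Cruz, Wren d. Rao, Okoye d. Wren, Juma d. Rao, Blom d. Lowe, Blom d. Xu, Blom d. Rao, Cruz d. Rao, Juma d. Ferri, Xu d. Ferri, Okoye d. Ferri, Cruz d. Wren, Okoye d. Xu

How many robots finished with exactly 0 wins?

1

Win totals: Cruz 7, Lowe 2, Juma 5, Rao 2, Xu 3, Wren 5, Blom 5, Ferri 0, Okoye 7.
Exactly 0: Ferri — 1 robot.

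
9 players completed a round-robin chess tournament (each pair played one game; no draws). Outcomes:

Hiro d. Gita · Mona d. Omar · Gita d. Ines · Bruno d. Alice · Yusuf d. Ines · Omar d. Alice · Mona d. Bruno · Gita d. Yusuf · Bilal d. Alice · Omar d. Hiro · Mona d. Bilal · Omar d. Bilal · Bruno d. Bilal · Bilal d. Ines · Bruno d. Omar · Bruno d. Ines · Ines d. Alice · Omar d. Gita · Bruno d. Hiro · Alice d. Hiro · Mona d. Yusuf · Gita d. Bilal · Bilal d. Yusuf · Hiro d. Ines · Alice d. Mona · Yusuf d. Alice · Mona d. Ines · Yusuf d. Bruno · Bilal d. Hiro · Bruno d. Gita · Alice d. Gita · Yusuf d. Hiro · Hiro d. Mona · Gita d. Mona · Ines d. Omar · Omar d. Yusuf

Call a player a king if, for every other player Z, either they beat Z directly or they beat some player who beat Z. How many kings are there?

Yusuf reaches everyone (king).
Omar reaches everyone (king).
Alice reaches everyone (king).
Mona reaches everyone (king).
Gita reaches everyone (king).
Ines cannot reach Bruno in two steps.
Bilal reaches everyone (king).
Bruno reaches everyone (king).
Hiro reaches everyone (king).
Kings: Yusuf, Omar, Alice, Mona, Gita, Bilal, Bruno, Hiro — 8.

8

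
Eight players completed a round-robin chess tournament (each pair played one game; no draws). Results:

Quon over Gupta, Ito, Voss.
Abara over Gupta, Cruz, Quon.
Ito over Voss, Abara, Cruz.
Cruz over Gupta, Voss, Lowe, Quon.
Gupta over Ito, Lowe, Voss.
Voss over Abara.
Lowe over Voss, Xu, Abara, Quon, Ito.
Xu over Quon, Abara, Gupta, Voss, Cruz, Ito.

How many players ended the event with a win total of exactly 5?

Win totals: Xu 6, Cruz 4, Ito 3, Lowe 5, Quon 3, Abara 3, Voss 1, Gupta 3.
Exactly 5: Lowe — 1 player.

1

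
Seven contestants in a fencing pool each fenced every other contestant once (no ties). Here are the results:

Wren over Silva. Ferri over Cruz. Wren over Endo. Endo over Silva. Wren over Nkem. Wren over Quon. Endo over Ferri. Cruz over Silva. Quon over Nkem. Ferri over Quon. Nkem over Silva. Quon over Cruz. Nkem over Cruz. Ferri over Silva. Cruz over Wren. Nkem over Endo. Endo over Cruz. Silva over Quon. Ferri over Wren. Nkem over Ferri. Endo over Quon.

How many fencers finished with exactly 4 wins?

Win totals: Quon 2, Wren 4, Cruz 2, Silva 1, Endo 4, Ferri 4, Nkem 4.
Exactly 4: Wren, Endo, Ferri, Nkem — 4 fencers.

4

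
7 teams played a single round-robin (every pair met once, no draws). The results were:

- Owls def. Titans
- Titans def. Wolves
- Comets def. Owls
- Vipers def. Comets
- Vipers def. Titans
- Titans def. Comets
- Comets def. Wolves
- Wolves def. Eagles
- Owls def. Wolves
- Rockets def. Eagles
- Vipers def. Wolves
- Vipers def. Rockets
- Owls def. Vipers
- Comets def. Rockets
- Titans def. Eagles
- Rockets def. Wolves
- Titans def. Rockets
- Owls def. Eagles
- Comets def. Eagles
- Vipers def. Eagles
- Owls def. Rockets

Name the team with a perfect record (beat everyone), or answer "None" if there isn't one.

Highest win total is Vipers with 5 (out of 6 possible).
Vipers lost to Owls, so no team went undefeated.

None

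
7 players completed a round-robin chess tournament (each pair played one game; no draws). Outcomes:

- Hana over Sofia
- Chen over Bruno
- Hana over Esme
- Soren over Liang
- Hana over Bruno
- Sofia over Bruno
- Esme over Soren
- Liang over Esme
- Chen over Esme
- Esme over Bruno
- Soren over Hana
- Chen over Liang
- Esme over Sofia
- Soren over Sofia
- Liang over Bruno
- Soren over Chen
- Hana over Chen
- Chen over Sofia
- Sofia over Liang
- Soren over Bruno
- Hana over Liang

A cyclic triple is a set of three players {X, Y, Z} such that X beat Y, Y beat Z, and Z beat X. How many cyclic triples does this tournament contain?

Win totals: Liang 2, Bruno 0, Sofia 2, Chen 4, Hana 5, Soren 5, Esme 3.
A player with w wins dominates both others in C(w,2) triples; summing gives 1 + 0 + 1 + 6 + 10 + 10 + 3 = 31 transitive triples.
Total triples C(7,3) = 35, so cyclic triples = 35 − 31 = 4.

4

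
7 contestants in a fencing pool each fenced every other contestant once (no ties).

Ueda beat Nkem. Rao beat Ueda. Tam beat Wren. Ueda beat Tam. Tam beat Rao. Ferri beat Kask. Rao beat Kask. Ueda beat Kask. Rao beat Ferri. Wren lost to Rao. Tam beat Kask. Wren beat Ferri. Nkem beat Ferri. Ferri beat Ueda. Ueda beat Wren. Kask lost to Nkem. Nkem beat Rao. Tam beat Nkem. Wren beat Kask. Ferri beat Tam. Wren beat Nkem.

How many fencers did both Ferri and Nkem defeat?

Ferri beat: Ueda, Tam, Kask.
Nkem beat: Ferri, Kask, Rao.
Both beat: Kask — 1.

1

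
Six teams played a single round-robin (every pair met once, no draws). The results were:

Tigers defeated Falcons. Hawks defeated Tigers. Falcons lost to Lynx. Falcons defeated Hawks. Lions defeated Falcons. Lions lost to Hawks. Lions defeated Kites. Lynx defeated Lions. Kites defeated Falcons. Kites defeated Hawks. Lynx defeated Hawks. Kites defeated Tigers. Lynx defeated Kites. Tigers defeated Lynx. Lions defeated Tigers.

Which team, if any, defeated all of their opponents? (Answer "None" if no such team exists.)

Highest win total is Lynx with 4 (out of 5 possible).
Lynx lost to Tigers, so no team went undefeated.

None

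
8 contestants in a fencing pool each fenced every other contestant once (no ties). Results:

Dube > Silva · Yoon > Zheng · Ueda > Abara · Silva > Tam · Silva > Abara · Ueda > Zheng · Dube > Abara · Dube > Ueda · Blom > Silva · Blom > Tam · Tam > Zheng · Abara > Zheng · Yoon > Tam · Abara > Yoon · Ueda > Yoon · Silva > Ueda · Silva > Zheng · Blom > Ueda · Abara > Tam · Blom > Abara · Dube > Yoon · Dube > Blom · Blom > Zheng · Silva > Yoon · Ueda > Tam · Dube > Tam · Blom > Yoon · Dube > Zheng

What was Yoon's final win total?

Yoon's results: beat Tam, Zheng; lost to Silva, Ueda, Abara, Dube, Blom.
That is 2 wins.

2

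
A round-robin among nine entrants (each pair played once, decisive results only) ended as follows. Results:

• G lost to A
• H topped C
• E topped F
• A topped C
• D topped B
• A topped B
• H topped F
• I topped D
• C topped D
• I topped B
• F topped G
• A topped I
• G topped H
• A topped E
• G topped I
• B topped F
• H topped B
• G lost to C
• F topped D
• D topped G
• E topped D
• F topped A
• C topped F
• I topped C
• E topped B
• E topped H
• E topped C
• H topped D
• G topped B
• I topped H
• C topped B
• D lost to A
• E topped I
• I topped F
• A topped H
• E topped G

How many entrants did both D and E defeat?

2

D beat: B, G.
E beat: B, C, D, F, G, H, I.
Both beat: B, G — 2.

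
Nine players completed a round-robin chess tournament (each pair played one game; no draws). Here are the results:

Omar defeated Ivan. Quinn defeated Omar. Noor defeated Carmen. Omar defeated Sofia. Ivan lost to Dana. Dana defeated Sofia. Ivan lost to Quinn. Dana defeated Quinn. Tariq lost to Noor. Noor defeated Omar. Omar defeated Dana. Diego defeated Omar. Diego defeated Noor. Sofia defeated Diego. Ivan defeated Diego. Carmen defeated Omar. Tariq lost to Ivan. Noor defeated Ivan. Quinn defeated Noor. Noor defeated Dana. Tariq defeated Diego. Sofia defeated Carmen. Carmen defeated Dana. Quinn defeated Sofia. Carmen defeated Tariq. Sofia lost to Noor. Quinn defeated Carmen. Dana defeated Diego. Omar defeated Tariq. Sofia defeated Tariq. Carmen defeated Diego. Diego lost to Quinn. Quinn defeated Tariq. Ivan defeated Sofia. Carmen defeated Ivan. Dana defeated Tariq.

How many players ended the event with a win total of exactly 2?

1

Win totals: Diego 2, Omar 4, Quinn 7, Tariq 1, Ivan 3, Carmen 5, Dana 5, Noor 6, Sofia 3.
Exactly 2: Diego — 1 player.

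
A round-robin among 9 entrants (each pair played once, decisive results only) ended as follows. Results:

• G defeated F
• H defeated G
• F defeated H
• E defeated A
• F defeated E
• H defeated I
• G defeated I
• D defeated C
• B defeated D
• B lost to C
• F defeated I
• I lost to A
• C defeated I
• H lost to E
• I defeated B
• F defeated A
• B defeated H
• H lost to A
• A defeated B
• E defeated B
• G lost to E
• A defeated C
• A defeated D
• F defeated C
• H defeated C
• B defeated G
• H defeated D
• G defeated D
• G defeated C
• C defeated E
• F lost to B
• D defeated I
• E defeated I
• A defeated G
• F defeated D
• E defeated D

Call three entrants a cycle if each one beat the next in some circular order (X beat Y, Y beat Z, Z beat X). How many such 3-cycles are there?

17

Win totals: A 6, B 4, C 3, D 2, E 6, F 6, G 4, H 4, I 1.
An entrant with w wins dominates both others in C(w,2) triples; summing gives 15 + 6 + 3 + 1 + 15 + 15 + 6 + 6 + 0 = 67 transitive triples.
Total triples C(9,3) = 84, so cyclic triples = 84 − 67 = 17.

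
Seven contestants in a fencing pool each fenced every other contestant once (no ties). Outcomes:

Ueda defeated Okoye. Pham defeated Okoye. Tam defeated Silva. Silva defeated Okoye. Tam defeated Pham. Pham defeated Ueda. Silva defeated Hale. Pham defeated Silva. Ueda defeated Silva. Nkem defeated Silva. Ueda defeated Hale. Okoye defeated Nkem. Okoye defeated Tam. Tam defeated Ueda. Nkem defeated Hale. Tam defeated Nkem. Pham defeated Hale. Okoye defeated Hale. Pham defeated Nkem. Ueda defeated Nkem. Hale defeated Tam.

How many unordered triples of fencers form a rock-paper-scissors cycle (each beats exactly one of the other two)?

Win totals: Pham 5, Silva 2, Okoye 3, Ueda 4, Tam 4, Nkem 2, Hale 1.
A fencer with w wins dominates both others in C(w,2) triples; summing gives 10 + 1 + 3 + 6 + 6 + 1 + 0 = 27 transitive triples.
Total triples C(7,3) = 35, so cyclic triples = 35 − 27 = 8.

8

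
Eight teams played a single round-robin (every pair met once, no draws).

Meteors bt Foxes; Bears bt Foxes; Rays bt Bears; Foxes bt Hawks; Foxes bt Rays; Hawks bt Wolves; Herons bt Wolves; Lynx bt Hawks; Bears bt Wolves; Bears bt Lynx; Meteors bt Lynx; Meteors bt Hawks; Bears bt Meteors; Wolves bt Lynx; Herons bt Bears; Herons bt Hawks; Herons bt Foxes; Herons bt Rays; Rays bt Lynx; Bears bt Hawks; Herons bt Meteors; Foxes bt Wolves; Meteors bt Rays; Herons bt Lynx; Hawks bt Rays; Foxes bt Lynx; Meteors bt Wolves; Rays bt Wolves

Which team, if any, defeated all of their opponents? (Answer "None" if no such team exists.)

Herons has 7 wins out of 7 opponents — a perfect record.

Herons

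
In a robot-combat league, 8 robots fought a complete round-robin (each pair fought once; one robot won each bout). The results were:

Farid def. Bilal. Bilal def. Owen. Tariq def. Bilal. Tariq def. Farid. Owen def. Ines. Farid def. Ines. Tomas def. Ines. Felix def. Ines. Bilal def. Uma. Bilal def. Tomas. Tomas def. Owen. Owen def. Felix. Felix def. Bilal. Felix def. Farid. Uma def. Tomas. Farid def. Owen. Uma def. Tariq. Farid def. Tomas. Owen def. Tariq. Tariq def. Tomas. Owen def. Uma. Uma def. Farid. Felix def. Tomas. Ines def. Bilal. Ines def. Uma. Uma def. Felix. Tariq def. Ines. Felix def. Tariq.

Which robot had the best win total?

Win totals: Farid 4, Bilal 3, Tomas 2, Tariq 4, Felix 5, Uma 4, Ines 2, Owen 4.
Felix leads with 5 wins (next highest: 4).

Felix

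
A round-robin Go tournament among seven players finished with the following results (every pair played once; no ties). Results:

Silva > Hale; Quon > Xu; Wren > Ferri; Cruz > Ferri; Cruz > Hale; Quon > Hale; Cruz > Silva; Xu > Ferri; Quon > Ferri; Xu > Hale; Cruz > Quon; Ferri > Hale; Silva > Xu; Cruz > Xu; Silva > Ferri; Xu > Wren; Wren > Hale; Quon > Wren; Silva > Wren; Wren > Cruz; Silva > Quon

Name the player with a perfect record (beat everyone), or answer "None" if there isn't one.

Highest win total is Silva with 5 (out of 6 possible).
Silva lost to Cruz, so no player went undefeated.

None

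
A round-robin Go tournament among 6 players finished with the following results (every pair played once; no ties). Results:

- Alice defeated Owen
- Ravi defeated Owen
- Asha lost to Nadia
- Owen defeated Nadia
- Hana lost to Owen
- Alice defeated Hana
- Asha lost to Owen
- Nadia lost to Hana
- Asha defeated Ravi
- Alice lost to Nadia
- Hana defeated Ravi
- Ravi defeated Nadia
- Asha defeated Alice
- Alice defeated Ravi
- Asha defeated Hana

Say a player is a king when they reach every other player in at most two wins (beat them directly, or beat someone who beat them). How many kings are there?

Nadia reaches everyone (king).
Asha reaches everyone (king).
Alice reaches everyone (king).
Ravi reaches everyone (king).
Hana reaches everyone (king).
Owen reaches everyone (king).
Kings: Nadia, Asha, Alice, Ravi, Hana, Owen — 6.

6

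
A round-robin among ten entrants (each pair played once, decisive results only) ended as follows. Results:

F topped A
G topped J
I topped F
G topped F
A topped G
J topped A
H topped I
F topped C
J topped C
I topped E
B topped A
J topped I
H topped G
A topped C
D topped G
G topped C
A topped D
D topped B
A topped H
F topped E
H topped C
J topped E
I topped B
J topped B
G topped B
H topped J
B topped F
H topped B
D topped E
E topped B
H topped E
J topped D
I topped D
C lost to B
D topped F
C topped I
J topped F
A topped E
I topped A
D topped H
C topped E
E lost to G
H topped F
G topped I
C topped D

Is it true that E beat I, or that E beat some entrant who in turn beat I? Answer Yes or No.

E did not beat I directly.
E beat B, but each of them lost to I. No two-step path.

No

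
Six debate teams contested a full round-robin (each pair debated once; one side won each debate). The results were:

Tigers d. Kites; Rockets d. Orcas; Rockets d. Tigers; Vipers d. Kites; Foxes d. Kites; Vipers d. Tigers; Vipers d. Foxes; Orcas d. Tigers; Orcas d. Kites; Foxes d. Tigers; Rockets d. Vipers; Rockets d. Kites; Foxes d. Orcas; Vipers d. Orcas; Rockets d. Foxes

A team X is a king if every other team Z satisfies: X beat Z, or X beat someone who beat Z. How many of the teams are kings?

Orcas cannot reach Vipers, Rockets, Foxes in two steps.
Vipers cannot reach Rockets in two steps.
Rockets reaches everyone (king).
Foxes cannot reach Vipers, Rockets in two steps.
Kites cannot reach Orcas, Vipers, Rockets, Foxes, Tigers in two steps.
Tigers cannot reach Orcas, Vipers, Rockets, Foxes in two steps.
Kings: Rockets — 1.

1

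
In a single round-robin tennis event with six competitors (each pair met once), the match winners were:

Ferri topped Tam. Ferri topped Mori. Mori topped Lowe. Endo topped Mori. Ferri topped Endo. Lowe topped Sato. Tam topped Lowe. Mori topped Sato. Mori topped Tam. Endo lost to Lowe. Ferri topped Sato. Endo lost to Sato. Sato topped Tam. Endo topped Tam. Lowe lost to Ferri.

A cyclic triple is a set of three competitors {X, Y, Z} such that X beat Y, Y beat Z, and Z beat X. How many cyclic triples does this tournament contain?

Of the C(6,3) = 20 triples, the cyclic ones are: {Endo, Tam, Lowe}; {Endo, Lowe, Mori}; {Endo, Mori, Sato}; {Tam, Lowe, Sato}.
That is 4.

4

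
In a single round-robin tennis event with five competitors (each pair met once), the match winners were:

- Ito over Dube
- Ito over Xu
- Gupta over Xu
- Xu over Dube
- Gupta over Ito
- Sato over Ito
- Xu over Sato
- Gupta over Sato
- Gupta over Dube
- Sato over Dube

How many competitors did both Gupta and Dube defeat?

Gupta beat: Sato, Xu, Dube, Ito.
Dube beat: no one.
No one was beaten by both.

0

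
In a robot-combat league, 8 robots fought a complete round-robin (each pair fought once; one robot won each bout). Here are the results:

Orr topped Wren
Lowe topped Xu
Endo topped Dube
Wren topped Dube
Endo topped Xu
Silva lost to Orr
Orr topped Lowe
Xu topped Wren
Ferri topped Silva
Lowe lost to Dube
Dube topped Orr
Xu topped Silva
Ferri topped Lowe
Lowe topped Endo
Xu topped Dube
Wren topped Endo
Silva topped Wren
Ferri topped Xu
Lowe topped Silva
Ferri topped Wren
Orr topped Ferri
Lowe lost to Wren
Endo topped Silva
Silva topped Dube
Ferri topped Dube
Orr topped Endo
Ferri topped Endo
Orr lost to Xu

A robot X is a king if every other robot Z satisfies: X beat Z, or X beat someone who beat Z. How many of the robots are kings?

Dube reaches everyone (king).
Endo cannot reach Ferri in two steps.
Orr reaches everyone (king).
Lowe cannot reach Ferri in two steps.
Silva cannot reach Ferri, Xu in two steps.
Ferri reaches everyone (king).
Wren cannot reach Ferri in two steps.
Xu reaches everyone (king).
Kings: Dube, Orr, Ferri, Xu — 4.

4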